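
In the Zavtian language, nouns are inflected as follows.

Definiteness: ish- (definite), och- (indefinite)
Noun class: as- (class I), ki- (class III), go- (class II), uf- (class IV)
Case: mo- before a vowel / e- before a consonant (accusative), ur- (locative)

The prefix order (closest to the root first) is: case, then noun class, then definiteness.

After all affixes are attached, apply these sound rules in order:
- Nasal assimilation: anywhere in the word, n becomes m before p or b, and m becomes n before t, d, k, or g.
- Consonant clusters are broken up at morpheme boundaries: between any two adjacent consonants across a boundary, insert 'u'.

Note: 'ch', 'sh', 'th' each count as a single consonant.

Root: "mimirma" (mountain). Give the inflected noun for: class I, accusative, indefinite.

ochasemimirma

Attach case accusative e- (before consonant 'm') → emimirma.
Attach noun class class I as- → asemimirma.
Attach definiteness indefinite och- → ochasemimirma.
Nasal assimilation: no change.
Epenthesis: no change.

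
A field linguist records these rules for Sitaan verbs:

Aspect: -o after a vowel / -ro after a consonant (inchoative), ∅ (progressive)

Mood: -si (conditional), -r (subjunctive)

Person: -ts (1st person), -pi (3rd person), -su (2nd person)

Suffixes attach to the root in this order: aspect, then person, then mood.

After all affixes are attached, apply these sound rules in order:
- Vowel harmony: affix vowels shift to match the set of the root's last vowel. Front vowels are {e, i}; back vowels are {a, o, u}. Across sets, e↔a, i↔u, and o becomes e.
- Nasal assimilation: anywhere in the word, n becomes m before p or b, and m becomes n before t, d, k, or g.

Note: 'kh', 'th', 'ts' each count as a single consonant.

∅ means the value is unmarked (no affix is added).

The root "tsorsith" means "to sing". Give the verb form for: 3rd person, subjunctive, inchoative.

tsorsithrepir

Attach aspect inchoative -ro (after consonant 'th') → tsorsithro.
Attach person 3rd person -pi → tsorsithropi.
Attach mood subjunctive -r → tsorsithropir.
Apply vowel harmony: tsorsithropir → tsorsithrepir.
Nasal assimilation: no change.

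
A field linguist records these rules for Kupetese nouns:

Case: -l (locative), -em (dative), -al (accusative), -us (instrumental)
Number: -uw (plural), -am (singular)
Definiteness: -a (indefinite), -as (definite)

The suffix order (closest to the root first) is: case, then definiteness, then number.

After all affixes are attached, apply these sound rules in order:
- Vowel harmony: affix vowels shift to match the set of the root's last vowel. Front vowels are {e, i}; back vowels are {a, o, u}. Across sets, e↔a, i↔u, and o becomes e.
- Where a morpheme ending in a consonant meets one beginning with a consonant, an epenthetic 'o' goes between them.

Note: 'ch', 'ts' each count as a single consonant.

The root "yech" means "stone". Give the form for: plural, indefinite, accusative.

Attach case accusative -al → yechal.
Attach definiteness indefinite -a → yechala.
Attach number plural -uw → yechalauw.
Apply vowel harmony: yechalauw → yecheleiw.
Epenthesis: no change.

yecheleiw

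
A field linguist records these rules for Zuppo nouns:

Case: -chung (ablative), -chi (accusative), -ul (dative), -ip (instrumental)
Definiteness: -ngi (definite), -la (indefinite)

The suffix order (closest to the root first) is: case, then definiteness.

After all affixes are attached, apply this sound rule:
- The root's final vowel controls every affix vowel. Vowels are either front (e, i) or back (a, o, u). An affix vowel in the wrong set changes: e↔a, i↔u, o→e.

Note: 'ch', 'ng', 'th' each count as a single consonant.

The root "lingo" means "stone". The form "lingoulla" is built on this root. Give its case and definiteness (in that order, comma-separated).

Segment: lingo-ul-la.
case: -ul → dative.
definiteness: -la → indefinite.

dative, indefinite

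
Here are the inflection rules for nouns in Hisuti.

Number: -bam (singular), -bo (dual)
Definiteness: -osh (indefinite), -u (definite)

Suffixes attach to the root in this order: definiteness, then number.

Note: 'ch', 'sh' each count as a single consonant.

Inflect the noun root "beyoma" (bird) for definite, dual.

beyomaubo

Attach definiteness definite -u → beyomau.
Attach number dual -bo → beyomaubo.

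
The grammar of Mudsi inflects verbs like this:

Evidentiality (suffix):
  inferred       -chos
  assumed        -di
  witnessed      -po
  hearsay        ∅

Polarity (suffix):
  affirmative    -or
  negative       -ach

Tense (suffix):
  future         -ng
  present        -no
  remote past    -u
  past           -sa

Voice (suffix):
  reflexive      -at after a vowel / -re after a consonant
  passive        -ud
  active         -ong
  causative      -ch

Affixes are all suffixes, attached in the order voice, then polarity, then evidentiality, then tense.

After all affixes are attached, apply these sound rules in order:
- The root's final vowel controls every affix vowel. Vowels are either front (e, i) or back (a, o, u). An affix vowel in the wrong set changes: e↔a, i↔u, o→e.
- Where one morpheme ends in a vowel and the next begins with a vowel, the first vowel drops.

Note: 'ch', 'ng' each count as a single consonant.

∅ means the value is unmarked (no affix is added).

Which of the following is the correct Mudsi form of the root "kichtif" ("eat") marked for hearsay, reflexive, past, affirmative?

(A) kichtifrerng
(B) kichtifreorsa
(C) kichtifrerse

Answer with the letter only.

Attach voice reflexive -re (after consonant 'f') → kichtifre.
Attach polarity affirmative -or → kichtifreor.
evidentiality = hearsay: zero marking, form stays kichtifreor.
Attach tense past -sa → kichtifreorsa.
Apply vowel harmony: kichtifreorsa → kichtifreerse.
Apply vowel deletion: kichtifreerse → kichtifrerse.
So the correct form is kichtifrerse, option (C).
(A) kichtifrerng is wrong: it uses future instead of past for tense.
(B) kichtifreorsa is wrong: it fails to apply the sound rule(s).

C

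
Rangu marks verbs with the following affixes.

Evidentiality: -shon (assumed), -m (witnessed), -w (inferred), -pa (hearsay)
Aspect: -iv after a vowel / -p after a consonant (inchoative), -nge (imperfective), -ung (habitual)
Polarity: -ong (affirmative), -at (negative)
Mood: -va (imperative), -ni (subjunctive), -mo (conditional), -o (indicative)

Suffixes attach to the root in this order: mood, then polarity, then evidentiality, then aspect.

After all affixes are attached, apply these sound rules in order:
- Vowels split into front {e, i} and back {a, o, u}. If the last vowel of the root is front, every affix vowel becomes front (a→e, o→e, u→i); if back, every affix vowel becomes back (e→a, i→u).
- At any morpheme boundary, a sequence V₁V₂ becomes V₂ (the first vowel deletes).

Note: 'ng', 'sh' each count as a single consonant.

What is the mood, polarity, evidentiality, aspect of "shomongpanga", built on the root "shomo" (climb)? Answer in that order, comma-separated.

indicative, affirmative, hearsay, imperfective

Segment: shomo-o-ong-pa-nge.
mood: -o → indicative.
polarity: -ong → affirmative.
evidentiality: -pa → hearsay.
aspect: -nge → imperfective.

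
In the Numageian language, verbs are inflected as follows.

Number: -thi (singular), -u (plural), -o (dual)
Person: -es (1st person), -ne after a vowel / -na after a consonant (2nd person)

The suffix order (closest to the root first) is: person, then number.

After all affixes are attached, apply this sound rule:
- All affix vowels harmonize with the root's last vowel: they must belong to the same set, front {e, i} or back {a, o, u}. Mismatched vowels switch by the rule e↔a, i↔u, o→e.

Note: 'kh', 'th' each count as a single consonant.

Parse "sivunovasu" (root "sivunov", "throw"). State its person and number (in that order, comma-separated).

1st person, plural

Segment: sivunov-es-u.
person: -es → 1st person.
number: -u → plural.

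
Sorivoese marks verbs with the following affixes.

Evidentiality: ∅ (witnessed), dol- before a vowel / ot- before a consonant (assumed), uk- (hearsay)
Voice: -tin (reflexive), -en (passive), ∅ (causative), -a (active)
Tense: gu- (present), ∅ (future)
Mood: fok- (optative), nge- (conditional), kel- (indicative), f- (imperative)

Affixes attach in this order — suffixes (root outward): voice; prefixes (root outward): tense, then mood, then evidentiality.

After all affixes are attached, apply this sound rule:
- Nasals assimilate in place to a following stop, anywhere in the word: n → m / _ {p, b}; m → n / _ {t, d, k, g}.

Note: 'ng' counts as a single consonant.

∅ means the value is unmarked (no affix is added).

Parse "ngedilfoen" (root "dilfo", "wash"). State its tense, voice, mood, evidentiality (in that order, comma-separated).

future, passive, conditional, witnessed

Segment: nge-dilfo-en.
tense: ∅ → future.
voice: -en → passive.
mood: nge- → conditional.
evidentiality: ∅ → witnessed.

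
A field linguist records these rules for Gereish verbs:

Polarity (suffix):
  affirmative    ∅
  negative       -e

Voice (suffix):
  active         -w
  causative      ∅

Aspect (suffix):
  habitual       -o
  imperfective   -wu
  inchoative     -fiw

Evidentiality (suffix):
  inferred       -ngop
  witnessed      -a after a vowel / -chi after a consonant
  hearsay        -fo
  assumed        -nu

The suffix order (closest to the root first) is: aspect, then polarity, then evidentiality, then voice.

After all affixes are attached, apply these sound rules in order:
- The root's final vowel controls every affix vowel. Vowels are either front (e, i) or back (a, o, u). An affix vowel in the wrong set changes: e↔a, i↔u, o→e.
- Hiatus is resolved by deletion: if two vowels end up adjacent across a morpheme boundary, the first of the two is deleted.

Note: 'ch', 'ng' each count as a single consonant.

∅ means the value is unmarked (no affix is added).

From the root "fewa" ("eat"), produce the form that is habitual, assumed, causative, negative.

Attach aspect habitual -o → fewao.
Attach polarity negative -e → fewaoe.
Attach evidentiality assumed -nu → fewaoenu.
voice = causative: zero marking, form stays fewaoenu.
Apply vowel harmony: fewaoenu → fewaoanu.
Apply vowel deletion: fewaoanu → fewanu.

fewanu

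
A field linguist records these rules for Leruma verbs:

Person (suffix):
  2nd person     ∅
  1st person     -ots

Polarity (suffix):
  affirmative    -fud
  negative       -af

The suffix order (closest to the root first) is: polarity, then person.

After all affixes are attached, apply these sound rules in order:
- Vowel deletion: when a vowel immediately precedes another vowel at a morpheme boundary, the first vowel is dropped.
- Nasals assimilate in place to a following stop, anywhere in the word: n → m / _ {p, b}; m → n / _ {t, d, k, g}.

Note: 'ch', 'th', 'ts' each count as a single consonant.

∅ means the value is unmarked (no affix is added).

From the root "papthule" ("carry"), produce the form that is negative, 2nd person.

papthulaf

Attach polarity negative -af → papthuleaf.
person = 2nd person: zero marking, form stays papthuleaf.
Apply vowel deletion: papthuleaf → papthulaf.
Nasal assimilation: no change.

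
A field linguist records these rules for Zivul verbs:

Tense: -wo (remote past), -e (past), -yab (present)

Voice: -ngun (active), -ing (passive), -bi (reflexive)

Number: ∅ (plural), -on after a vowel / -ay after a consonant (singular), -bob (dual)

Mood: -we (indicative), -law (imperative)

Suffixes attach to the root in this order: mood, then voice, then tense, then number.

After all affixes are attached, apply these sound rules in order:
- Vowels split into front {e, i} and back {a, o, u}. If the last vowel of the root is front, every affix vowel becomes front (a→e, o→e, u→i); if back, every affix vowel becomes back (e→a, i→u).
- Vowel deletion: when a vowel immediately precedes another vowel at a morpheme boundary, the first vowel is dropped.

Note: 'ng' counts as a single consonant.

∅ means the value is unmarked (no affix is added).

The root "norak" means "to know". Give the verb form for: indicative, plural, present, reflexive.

Attach mood indicative -we → norakwe.
Attach voice reflexive -bi → norakwebi.
Attach tense present -yab → norakwebiyab.
number = plural: zero marking, form stays norakwebiyab.
Apply vowel harmony: norakwebiyab → norakwabuyab.
Vowel deletion: no change.

norakwabuyab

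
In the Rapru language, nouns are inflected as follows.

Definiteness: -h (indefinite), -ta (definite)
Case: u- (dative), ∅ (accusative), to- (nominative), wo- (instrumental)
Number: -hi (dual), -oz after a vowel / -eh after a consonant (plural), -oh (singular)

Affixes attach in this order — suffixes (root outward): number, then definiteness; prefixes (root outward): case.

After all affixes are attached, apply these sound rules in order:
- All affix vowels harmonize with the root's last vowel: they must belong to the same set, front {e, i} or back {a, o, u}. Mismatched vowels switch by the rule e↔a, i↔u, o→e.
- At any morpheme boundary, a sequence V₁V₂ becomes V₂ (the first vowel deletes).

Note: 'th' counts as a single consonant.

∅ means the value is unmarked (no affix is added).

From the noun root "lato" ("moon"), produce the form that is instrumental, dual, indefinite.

Attach case instrumental wo- → wolato.
Attach number dual -hi → wolatohi.
Attach definiteness indefinite -h → wolatohih.
Apply vowel harmony: wolatohih → wolatohuh.
Vowel deletion: no change.

wolatohuh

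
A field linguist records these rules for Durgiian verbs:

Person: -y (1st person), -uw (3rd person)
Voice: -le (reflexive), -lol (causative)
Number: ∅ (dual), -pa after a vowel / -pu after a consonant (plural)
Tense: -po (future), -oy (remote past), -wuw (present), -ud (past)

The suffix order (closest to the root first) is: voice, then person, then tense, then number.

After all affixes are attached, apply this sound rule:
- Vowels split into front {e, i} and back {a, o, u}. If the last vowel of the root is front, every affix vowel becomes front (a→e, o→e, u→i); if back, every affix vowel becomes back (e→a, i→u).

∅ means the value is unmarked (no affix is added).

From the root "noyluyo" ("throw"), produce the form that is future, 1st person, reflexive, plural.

noyluyolaypopa

Attach voice reflexive -le → noyluyole.
Attach person 1st person -y → noyluyoley.
Attach tense future -po → noyluyoleypo.
Attach number plural -pa (after vowel 'o') → noyluyoleypopa.
Apply vowel harmony: noyluyoleypopa → noyluyolaypopa.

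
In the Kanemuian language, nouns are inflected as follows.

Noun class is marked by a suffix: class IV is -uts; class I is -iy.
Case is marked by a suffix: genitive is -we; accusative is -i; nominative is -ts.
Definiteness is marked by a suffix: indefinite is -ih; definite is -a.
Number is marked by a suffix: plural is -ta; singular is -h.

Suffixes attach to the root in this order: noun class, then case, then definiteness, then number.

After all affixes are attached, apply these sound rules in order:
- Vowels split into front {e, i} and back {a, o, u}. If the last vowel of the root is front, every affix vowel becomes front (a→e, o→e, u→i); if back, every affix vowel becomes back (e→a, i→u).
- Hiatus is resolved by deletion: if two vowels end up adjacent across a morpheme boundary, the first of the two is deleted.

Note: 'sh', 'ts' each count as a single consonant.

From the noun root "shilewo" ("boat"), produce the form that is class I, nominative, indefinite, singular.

shilewuytsuhh

Attach noun class class I -iy → shilewoiy.
Attach case nominative -ts → shilewoiyts.
Attach definiteness indefinite -ih → shilewoiytsih.
Attach number singular -h → shilewoiytsihh.
Apply vowel harmony: shilewoiytsihh → shilewouytsuhh.
Apply vowel deletion: shilewouytsuhh → shilewuytsuhh.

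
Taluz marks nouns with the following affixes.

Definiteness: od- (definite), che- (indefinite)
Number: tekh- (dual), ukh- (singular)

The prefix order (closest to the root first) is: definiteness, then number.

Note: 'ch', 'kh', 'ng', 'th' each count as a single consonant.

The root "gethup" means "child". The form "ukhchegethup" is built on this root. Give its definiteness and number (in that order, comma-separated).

indefinite, singular

Segment: ukh-che-gethup.
definiteness: che- → indefinite.
number: ukh- → singular.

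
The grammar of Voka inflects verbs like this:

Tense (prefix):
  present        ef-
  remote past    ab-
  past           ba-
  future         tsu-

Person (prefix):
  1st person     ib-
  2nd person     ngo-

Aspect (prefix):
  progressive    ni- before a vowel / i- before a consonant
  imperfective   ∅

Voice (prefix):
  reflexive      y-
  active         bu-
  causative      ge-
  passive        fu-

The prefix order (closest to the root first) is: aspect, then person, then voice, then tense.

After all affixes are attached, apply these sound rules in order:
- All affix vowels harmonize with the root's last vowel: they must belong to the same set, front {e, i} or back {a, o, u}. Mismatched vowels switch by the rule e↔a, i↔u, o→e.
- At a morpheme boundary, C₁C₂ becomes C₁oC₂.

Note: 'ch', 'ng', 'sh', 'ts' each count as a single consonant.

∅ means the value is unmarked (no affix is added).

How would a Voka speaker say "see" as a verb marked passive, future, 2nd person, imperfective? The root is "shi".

tsifingeshi

aspect = imperfective: zero marking, form stays shi.
Attach person 2nd person ngo- → ngoshi.
Attach voice passive fu- → fungoshi.
Attach tense future tsu- → tsufungoshi.
Apply vowel harmony: tsufungoshi → tsifingeshi.
Epenthesis: no change.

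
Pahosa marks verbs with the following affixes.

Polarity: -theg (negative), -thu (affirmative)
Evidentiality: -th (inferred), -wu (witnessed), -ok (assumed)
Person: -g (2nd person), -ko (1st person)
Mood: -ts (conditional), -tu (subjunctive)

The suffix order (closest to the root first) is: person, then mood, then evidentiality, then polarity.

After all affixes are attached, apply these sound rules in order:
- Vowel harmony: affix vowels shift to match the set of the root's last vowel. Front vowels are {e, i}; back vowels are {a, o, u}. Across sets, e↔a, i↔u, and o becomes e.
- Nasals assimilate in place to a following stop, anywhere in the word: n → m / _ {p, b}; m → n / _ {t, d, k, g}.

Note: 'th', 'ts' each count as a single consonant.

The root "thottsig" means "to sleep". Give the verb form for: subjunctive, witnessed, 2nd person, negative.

Attach person 2nd person -g → thottsigg.
Attach mood subjunctive -tu → thottsiggtu.
Attach evidentiality witnessed -wu → thottsiggtuwu.
Attach polarity negative -theg → thottsiggtuwutheg.
Apply vowel harmony: thottsiggtuwutheg → thottsiggtiwitheg.
Nasal assimilation: no change.

thottsiggtiwitheg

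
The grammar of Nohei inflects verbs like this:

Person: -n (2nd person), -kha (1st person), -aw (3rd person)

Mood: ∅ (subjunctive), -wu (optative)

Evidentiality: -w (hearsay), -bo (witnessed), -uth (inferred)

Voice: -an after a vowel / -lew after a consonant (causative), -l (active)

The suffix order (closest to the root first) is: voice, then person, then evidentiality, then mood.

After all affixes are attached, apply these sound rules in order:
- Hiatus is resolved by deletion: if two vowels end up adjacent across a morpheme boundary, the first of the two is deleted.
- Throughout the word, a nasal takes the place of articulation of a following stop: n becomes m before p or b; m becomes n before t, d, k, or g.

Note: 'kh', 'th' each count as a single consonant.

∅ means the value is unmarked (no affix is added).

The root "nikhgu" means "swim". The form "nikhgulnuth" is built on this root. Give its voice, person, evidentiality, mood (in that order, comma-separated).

Segment: nikhgu-l-n-uth.
voice: -l → active.
person: -n → 2nd person.
evidentiality: -uth → inferred.
mood: ∅ → subjunctive.

active, 2nd person, inferred, subjunctive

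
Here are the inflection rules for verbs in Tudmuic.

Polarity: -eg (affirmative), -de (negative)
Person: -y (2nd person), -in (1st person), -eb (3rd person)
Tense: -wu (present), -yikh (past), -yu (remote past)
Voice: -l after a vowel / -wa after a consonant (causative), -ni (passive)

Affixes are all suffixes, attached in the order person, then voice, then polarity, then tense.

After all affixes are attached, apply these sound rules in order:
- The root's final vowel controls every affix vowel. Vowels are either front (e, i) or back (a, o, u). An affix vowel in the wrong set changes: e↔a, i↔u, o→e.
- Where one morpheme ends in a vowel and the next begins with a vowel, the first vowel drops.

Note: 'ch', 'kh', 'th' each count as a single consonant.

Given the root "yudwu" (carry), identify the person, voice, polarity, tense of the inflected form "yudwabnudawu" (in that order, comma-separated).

3rd person, passive, negative, present

Segment: yudwu-eb-ni-de-wu.
person: -eb → 3rd person.
voice: -ni → passive.
polarity: -de → negative.
tense: -wu → present.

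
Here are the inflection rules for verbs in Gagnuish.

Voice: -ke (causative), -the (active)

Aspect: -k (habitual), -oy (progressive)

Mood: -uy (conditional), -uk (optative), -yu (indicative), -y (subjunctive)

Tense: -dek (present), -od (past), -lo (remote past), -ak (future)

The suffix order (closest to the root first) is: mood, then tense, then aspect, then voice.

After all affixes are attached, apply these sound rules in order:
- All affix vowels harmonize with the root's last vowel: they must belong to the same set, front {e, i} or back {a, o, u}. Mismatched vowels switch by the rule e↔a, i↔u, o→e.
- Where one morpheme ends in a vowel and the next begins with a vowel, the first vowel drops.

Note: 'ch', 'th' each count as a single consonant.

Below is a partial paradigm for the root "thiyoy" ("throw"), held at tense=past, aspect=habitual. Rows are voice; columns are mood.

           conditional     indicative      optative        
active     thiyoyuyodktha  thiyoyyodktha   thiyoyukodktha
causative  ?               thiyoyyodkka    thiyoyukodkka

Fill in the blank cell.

Attach mood conditional -uy → thiyoyuy.
Attach tense past -od → thiyoyuyod.
Attach aspect habitual -k → thiyoyuyodk.
Attach voice causative -ke → thiyoyuyodkke.
Apply vowel harmony: thiyoyuyodkke → thiyoyuyodkka.
Vowel deletion: no change.

thiyoyuyodkka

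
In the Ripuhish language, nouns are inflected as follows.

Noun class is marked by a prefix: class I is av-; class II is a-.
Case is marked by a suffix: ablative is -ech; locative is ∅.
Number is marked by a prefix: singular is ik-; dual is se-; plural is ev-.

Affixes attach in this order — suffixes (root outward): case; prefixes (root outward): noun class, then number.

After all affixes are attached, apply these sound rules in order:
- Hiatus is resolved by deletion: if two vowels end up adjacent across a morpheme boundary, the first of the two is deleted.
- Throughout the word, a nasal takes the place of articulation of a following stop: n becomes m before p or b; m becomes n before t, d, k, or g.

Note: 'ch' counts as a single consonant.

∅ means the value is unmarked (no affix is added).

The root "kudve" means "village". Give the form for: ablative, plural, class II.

evakudvech

Attach case ablative -ech → kudveech.
Attach noun class class II a- → akudveech.
Attach number plural ev- → evakudveech.
Apply vowel deletion: evakudveech → evakudvech.
Nasal assimilation: no change.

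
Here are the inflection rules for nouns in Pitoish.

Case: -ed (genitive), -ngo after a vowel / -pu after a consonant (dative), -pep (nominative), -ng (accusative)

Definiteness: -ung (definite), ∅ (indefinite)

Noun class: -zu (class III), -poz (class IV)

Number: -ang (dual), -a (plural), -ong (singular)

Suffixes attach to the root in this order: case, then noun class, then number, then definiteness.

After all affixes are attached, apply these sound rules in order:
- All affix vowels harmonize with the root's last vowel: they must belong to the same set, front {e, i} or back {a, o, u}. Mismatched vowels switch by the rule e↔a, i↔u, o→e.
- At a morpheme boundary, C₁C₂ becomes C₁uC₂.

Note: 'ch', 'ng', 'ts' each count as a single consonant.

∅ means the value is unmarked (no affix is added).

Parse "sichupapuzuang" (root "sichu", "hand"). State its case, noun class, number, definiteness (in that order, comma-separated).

Segment: sichu-pep-zu-ang.
case: -pep → nominative.
noun class: -zu → class III.
number: -ang → dual.
definiteness: ∅ → indefinite.

nominative, class III, dual, indefinite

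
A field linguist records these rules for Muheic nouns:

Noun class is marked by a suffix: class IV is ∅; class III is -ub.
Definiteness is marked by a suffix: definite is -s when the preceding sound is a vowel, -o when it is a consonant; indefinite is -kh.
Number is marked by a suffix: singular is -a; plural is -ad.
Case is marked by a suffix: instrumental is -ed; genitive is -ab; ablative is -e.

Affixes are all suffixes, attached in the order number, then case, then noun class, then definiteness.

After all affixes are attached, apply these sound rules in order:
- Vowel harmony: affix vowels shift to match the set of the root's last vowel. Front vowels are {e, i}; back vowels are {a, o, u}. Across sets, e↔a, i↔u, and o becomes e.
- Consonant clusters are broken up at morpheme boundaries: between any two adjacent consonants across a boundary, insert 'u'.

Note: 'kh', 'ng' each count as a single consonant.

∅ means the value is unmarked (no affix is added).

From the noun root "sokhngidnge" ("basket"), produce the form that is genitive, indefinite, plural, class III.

Attach number plural -ad → sokhngidngead.
Attach case genitive -ab → sokhngidngeadab.
Attach noun class class III -ub → sokhngidngeadabub.
Attach definiteness indefinite -kh → sokhngidngeadabubkh.
Apply vowel harmony: sokhngidngeadabubkh → sokhngidngeedebibkh.
Apply epenthesis: sokhngidngeedebibkh → sokhngidngeedebibukh.

sokhngidngeedebibukh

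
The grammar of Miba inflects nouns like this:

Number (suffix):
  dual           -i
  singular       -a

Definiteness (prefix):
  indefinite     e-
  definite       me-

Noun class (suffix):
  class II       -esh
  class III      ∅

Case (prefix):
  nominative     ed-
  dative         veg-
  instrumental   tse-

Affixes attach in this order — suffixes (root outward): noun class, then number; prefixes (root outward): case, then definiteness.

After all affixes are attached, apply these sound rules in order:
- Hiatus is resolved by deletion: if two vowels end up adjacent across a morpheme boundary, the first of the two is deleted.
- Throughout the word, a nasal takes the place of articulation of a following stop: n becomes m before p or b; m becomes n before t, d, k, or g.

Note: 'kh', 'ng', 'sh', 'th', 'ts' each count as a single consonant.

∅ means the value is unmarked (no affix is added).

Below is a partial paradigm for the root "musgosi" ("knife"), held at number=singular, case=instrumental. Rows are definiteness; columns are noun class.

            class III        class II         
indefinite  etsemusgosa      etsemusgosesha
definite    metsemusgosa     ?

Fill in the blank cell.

metsemusgosesha

Attach noun class class II -esh → musgosiesh.
Attach number singular -a → musgosiesha.
Attach case instrumental tse- → tsemusgosiesha.
Attach definiteness definite me- → metsemusgosiesha.
Apply vowel deletion: metsemusgosiesha → metsemusgosesha.
Nasal assimilation: no change.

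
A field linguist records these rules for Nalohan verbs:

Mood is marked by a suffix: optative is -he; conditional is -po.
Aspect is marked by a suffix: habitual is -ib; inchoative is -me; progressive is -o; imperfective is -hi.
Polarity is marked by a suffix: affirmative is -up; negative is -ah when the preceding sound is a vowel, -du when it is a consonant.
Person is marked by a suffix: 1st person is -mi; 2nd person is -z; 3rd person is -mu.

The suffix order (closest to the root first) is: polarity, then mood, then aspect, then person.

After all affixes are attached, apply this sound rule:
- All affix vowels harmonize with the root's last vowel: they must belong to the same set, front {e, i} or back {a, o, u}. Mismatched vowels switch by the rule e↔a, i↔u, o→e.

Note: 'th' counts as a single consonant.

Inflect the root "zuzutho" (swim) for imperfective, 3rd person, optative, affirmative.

Attach polarity affirmative -up → zuzuthoup.
Attach mood optative -he → zuzuthouphe.
Attach aspect imperfective -hi → zuzuthouphehi.
Attach person 3rd person -mu → zuzuthouphehimu.
Apply vowel harmony: zuzuthouphehimu → zuzuthouphahumu.

zuzuthouphahumu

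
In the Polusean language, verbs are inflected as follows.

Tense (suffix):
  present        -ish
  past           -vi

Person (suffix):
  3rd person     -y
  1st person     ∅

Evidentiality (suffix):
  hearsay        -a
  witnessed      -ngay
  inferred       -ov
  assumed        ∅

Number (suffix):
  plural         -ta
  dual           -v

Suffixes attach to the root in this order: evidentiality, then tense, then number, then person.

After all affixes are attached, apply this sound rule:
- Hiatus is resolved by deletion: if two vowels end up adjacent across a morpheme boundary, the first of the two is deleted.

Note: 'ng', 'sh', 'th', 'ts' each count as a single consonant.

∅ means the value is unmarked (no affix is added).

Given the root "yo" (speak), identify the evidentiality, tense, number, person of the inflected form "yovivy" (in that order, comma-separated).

Segment: yo-vi-v-y.
evidentiality: ∅ → assumed.
tense: -vi → past.
number: -v → dual.
person: -y → 3rd person.

assumed, past, dual, 3rd person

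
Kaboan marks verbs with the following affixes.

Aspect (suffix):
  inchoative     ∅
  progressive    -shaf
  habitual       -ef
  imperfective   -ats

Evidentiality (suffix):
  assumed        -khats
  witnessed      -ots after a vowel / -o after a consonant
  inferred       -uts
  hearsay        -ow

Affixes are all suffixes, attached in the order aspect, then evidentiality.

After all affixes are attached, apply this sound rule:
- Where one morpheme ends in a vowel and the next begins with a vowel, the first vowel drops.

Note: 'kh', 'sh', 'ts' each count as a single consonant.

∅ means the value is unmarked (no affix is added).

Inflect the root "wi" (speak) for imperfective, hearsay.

Attach aspect imperfective -ats → wiats.
Attach evidentiality hearsay -ow → wiatsow.
Apply vowel deletion: wiatsow → watsow.

watsow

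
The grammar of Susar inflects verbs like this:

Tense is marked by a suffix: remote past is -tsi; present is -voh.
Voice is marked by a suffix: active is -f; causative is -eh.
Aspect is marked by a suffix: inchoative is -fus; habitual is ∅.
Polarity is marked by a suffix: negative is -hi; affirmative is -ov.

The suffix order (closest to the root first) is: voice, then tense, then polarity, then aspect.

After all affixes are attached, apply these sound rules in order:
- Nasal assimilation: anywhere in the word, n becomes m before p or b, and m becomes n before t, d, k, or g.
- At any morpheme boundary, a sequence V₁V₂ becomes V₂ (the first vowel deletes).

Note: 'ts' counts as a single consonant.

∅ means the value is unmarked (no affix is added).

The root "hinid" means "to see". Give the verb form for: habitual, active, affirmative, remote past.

hinidftsov

Attach voice active -f → hinidf.
Attach tense remote past -tsi → hinidftsi.
Attach polarity affirmative -ov → hinidftsiov.
aspect = habitual: zero marking, form stays hinidftsiov.
Nasal assimilation: no change.
Apply vowel deletion: hinidftsiov → hinidftsov.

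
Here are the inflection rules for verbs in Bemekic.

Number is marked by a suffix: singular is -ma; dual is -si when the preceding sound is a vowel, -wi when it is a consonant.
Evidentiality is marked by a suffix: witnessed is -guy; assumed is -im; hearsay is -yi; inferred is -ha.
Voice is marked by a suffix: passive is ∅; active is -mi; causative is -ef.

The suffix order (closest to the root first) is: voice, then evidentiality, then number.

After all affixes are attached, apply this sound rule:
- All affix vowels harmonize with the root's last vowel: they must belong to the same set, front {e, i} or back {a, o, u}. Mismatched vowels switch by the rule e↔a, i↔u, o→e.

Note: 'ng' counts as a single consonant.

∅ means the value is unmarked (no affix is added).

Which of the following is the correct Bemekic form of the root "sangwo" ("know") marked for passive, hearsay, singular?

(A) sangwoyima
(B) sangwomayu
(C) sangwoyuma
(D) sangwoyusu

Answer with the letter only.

C

voice = passive: zero marking, form stays sangwo.
Attach evidentiality hearsay -yi → sangwoyi.
Attach number singular -ma → sangwoyima.
Apply vowel harmony: sangwoyima → sangwoyuma.
So the correct form is sangwoyuma, option (C).
(A) sangwoyima is wrong: it fails to apply the sound rule(s).
(B) sangwomayu is wrong: it has the affixes in the wrong order.
(D) sangwoyusu is wrong: it uses dual instead of singular for number.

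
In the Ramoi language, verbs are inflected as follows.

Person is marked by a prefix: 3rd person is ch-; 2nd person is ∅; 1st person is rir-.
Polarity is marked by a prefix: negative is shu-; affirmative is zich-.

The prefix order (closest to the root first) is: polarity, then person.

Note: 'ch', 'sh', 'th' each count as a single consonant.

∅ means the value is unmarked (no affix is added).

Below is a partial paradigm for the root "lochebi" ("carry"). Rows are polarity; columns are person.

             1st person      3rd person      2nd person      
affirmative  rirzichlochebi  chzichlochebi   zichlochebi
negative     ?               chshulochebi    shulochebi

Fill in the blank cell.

Attach polarity negative shu- → shulochebi.
Attach person 1st person rir- → rirshulochebi.

rirshulochebi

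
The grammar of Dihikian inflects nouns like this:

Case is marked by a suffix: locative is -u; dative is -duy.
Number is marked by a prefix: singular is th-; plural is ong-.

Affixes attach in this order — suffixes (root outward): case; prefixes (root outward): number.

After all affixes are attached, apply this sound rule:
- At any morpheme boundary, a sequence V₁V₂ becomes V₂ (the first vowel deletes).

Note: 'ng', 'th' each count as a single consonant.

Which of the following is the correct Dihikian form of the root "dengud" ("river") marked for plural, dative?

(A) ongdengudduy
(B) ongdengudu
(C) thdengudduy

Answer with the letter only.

Attach case dative -duy → dengudduy.
Attach number plural ong- → ongdengudduy.
Vowel deletion: no change.
So the correct form is ongdengudduy, option (A).
(B) ongdengudu is wrong: it uses locative instead of dative for case.
(C) thdengudduy is wrong: it uses singular instead of plural for number.

A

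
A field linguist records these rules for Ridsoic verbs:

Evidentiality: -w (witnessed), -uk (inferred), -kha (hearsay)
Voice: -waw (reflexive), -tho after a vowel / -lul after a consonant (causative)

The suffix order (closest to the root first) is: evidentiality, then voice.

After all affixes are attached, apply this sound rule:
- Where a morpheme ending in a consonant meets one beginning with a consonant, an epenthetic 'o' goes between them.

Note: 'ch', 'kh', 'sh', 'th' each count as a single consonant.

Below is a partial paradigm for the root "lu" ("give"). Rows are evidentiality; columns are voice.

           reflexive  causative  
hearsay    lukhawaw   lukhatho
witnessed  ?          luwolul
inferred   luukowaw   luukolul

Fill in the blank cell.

Attach evidentiality witnessed -w → luw.
Attach voice reflexive -waw → luwwaw.
Apply epenthesis: luwwaw → luwowaw.

luwowaw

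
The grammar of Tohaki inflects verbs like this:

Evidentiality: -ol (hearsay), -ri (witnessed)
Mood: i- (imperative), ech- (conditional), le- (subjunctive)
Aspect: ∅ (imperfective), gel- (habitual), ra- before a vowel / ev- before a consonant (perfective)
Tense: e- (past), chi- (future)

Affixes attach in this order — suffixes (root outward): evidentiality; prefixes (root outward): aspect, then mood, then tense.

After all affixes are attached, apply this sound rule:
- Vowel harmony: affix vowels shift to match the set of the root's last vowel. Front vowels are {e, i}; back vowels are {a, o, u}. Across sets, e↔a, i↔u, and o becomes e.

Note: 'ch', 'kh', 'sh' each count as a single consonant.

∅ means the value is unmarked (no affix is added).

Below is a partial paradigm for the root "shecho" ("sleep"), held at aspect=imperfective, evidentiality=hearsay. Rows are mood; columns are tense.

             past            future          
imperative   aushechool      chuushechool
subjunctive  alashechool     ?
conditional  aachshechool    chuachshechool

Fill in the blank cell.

chulashechool

aspect = imperfective: zero marking, form stays shecho.
Attach mood subjunctive le- → leshecho.
Attach evidentiality hearsay -ol → leshechool.
Attach tense future chi- → chileshechool.
Apply vowel harmony: chileshechool → chulashechool.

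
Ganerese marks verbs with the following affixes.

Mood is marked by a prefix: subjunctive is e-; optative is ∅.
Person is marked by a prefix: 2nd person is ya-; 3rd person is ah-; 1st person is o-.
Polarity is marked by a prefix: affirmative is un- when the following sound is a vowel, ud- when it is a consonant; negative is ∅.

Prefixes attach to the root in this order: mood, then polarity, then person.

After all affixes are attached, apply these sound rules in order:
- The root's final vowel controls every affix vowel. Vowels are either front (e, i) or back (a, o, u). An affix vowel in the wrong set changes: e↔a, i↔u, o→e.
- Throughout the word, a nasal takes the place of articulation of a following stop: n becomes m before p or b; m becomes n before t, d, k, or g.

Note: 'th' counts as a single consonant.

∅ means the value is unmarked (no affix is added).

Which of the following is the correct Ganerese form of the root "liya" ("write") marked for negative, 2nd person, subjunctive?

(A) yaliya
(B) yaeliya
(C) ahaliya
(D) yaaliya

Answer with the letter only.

D

Attach mood subjunctive e- → eliya.
polarity = negative: zero marking, form stays eliya.
Attach person 2nd person ya- → yaeliya.
Apply vowel harmony: yaeliya → yaaliya.
Nasal assimilation: no change.
So the correct form is yaaliya, option (D).
(C) ahaliya is wrong: it uses 3rd person instead of 2nd person for person.
(B) yaeliya is wrong: it fails to apply the sound rule(s).
(A) yaliya is wrong: it uses optative instead of subjunctive for mood.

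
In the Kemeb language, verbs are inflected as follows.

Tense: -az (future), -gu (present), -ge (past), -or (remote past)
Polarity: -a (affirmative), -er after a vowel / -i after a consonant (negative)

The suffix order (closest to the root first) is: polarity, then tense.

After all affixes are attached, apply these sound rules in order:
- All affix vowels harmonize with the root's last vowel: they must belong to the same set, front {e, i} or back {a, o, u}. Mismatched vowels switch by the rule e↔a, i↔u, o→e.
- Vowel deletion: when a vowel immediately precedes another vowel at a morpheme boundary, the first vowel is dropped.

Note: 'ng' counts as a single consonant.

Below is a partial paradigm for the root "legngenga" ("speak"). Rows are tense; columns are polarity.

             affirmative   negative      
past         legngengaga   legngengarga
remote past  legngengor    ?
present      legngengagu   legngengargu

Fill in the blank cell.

Attach polarity negative -er (after vowel 'a') → legngengaer.
Attach tense remote past -or → legngengaeror.
Apply vowel harmony: legngengaeror → legngengaaror.
Apply vowel deletion: legngengaaror → legngengaror.

legngengaror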